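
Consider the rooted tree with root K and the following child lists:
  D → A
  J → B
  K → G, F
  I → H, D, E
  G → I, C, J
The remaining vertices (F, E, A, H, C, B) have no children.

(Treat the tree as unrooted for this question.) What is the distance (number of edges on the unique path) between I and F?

The path is I - G - K - F, which has 3 edges.

3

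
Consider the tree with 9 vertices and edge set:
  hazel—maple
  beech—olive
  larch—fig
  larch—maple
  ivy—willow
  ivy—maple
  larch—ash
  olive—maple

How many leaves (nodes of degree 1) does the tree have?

5

Degree-1 nodes: ash, beech, fig, hazel, willow — 5 of them.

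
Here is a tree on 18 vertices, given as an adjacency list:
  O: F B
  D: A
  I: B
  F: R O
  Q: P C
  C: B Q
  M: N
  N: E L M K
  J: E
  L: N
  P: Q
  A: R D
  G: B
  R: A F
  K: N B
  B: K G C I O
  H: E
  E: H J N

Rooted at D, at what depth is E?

Climbing from E to the root: E–N–K–B–O–F–R–A–D. That's 8 steps.

8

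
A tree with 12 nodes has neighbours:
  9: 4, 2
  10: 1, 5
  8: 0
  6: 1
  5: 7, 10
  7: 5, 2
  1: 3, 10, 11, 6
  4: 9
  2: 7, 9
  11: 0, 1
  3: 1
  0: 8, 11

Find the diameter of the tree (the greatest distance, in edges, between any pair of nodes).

A longest path is 4 – 9 – 2 – 7 – 5 – 10 – 1 – 11 – 0 – 8, with 9 edges.

9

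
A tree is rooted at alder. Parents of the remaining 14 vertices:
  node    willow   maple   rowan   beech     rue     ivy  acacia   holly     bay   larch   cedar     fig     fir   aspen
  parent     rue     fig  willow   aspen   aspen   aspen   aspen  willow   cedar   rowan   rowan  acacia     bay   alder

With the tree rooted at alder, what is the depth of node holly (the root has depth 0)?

4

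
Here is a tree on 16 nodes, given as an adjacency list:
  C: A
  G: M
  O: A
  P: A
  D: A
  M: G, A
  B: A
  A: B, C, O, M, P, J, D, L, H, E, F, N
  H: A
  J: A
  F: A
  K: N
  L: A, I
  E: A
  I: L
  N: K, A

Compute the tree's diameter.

4

BFS from I reaches G last, at distance 4; BFS from G confirms no node is farther.
Path: I-L-A-M-G.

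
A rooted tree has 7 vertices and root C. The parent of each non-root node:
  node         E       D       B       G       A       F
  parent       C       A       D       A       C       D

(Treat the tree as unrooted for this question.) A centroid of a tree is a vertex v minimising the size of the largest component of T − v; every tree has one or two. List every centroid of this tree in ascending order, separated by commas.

If A is removed the pieces have sizes 3, 2, 1, all ≤ ⌊7/2⌋ = 3.
No neighbour of A does as well, so A is the unique centroid.

A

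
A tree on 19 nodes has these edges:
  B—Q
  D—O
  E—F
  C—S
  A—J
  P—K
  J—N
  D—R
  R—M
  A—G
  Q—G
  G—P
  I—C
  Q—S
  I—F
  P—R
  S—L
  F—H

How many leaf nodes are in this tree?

8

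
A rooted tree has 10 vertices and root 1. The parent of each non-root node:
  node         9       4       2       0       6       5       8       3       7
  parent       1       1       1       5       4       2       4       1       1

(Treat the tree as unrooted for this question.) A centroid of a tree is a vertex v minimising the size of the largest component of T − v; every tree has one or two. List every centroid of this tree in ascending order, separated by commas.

Delete 1: the remaining components have sizes 3, 3, 1, 1, 1. Max 3 ≤ 5, so 1 is a centroid.
No neighbour of 1 does as well, so 1 is the unique centroid.

1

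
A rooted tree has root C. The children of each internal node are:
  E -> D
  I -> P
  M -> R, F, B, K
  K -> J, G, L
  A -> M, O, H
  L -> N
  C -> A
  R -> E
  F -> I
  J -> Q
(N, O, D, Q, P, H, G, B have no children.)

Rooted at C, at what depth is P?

5

C–A–M–F–I–P — 5 edges.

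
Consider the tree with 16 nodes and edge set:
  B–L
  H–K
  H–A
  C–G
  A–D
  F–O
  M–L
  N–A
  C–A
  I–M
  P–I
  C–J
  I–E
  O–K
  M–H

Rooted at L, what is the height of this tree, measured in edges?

5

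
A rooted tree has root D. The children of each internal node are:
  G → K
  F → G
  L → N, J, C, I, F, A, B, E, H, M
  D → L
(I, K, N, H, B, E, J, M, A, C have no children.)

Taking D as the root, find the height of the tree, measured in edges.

4

The longest root-to-leaf path is D → L → F → G → K (4 edges).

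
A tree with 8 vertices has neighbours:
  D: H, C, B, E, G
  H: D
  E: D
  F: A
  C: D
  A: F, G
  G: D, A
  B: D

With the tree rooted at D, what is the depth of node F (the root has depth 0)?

3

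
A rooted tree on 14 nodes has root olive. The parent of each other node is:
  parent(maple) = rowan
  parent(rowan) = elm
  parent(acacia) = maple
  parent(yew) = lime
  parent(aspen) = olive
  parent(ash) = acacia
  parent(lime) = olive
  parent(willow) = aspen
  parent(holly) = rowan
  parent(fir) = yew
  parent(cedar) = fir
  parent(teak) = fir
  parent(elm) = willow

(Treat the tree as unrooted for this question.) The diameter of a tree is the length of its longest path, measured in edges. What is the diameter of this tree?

11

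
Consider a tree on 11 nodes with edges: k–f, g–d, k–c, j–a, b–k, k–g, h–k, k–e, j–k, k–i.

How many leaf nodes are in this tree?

8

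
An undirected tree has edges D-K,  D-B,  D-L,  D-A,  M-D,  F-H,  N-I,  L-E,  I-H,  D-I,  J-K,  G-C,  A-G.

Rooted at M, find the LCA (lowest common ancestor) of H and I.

Ancestors of H (toward the root): H, I, D, M.
Ancestors of I: I, D, M.
The deepest node appearing in both lists is I.

I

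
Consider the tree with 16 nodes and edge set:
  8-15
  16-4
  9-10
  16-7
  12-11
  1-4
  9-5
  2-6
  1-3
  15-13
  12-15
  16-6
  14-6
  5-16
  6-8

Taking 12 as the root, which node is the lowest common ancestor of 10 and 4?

Ancestors of 10 (toward the root): 10, 9, 5, 16, 6, 8, 15, 12.
Ancestors of 4: 4, 16, 6, 8, 15, 12.
The deepest node appearing in both lists is 16.

16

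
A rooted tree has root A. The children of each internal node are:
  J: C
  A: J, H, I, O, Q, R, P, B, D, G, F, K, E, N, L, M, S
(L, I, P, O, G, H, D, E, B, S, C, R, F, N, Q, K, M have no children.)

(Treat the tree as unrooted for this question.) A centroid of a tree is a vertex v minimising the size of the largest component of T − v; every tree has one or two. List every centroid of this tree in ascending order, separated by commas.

A

If A is removed the pieces have sizes 2, 1, 1, 1, 1, 1, 1, 1, 1, 1, 1, 1, 1, 1, 1, 1, 1, all ≤ ⌊19/2⌋ = 9.
Every other node leaves some component of size > 9, so the centroid is unique.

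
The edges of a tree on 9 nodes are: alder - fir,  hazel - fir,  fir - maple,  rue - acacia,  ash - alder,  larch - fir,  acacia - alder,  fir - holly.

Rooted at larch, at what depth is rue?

4

larch–fir–alder–acacia–rue — 4 edges.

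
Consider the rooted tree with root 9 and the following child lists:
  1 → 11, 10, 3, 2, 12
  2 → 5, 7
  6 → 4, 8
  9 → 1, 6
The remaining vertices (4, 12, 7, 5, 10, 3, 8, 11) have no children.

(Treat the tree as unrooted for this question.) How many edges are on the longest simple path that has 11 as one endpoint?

A farthest node from 11 is 8 (4 also at distance 4).
The path 11-1-9-6-8 has 4 edges.

4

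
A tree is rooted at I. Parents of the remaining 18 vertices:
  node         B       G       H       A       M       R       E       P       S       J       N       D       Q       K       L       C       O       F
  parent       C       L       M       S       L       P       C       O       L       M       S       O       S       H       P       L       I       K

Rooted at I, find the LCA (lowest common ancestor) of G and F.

Ancestors of G (toward the root): G, L, P, O, I.
Ancestors of F: F, K, H, M, L, P, O, I.
The deepest node appearing in both lists is L.

L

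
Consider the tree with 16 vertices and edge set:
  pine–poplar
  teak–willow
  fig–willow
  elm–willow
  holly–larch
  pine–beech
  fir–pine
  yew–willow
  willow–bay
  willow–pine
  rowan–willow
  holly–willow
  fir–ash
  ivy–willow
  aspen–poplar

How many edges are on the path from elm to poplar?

Walking from elm: elm - willow - pine - poplar. Length 3.

3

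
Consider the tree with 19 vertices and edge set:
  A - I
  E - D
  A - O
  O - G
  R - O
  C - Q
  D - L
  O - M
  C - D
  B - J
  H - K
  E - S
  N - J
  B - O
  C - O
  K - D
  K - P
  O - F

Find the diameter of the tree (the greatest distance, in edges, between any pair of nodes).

A longest path is N–J–B–O–C–D–K–H, with 7 edges.

7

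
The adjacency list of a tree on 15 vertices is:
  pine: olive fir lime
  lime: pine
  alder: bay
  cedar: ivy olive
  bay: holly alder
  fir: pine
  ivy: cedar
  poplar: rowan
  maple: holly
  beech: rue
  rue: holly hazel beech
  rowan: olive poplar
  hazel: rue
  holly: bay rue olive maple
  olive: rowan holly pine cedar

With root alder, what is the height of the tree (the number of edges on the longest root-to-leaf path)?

ivy sits deepest: alder–bay–holly–olive–cedar–ivy — 5 edges from the root.

5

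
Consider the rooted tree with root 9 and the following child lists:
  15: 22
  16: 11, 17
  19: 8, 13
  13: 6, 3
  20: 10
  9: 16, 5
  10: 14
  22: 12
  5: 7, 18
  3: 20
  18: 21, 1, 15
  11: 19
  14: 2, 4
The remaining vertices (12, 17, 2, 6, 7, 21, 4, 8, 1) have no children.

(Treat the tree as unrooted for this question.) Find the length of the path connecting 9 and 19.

3

9 - 16 - 11 - 19: 3 edges.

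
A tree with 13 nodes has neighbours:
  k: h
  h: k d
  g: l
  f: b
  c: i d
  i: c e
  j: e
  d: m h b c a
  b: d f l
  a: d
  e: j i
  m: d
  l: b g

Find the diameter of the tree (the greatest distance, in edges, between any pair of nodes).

A longest path is j-e-i-c-d-b-l-g, with 7 edges.

7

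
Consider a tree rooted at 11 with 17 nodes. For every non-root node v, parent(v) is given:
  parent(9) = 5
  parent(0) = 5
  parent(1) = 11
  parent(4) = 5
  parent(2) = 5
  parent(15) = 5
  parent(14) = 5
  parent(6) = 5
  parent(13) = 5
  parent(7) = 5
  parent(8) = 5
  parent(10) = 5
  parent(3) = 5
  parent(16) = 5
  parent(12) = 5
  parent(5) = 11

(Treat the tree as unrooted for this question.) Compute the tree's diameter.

3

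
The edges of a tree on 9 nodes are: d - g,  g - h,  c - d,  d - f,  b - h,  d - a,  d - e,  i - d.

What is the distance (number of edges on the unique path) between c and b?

4

c - d - g - h - b: 4 edges.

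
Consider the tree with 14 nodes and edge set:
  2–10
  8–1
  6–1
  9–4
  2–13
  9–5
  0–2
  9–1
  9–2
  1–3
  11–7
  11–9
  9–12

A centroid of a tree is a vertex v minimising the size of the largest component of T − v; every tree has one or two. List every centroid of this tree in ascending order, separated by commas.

9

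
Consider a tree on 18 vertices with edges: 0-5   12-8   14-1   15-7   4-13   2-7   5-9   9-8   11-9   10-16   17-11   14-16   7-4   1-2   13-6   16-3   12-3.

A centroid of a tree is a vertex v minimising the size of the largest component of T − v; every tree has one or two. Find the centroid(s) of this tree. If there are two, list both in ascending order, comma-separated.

16

Removing 16 splits the tree into components of sizes 8, 8, 1; the largest is 8 ≤ ⌊18/2⌋ = 9.
Every other node leaves some component of size > 9, so the centroid is unique.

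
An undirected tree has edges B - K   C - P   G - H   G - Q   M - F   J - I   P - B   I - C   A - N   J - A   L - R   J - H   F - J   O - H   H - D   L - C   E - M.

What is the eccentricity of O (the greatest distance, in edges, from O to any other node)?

7

The node farthest from O is K, via O – H – J – I – C – P – B – K — 7 edges.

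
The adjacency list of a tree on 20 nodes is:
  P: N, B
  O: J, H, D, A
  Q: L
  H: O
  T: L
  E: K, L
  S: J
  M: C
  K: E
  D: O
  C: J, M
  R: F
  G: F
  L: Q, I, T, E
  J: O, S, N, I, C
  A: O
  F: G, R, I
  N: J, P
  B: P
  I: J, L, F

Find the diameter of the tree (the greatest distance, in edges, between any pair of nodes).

A longest path is B–P–N–J–I–L–E–K, with 7 edges.

7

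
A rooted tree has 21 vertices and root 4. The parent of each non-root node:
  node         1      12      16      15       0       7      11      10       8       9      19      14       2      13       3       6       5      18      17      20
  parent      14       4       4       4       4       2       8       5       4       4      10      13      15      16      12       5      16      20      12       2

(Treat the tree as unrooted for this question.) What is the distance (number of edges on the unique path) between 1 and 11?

1 - 14 - 13 - 16 - 4 - 8 - 11: 6 edges.

6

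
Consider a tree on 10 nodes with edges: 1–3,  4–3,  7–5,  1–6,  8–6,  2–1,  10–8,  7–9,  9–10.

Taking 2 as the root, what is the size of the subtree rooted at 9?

3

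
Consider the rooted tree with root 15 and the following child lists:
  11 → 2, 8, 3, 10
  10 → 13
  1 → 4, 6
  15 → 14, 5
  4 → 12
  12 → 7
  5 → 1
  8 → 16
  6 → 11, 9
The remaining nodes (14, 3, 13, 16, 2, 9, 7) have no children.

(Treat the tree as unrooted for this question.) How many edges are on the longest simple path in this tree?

BFS from 14 reaches 16 last, at distance 7; BFS from 16 confirms no node is farther.
Path: 14 - 15 - 5 - 1 - 6 - 11 - 8 - 16.

7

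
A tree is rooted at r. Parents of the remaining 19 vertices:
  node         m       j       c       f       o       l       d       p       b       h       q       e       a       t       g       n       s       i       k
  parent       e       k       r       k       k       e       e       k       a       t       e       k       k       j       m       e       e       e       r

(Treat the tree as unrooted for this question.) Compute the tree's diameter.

6

Starting from h, a farthest node is g at distance 6.
One longest path: h - t - j - k - e - m - g.
So the diameter is 6.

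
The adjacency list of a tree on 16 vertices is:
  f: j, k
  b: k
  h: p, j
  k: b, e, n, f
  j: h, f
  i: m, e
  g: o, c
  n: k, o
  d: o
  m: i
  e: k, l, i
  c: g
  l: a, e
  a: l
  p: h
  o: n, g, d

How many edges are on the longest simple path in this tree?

8

BFS from c reaches p last, at distance 8; BFS from p confirms no node is farther.
Path: c – g – o – n – k – f – j – h – p.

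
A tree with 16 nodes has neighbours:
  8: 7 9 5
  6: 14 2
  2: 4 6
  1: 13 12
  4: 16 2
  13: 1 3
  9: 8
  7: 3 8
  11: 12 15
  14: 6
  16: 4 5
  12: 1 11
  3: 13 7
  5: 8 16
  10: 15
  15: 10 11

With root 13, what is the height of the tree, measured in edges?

9

The longest root-to-leaf path is 13 → 3 → 7 → 8 → 5 → 16 → 4 → 2 → 6 → 14 (9 edges).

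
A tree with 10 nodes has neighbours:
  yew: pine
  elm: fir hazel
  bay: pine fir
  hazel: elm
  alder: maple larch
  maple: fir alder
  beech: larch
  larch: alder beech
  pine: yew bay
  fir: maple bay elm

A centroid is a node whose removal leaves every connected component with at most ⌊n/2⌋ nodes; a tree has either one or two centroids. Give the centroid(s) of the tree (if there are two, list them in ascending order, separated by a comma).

fir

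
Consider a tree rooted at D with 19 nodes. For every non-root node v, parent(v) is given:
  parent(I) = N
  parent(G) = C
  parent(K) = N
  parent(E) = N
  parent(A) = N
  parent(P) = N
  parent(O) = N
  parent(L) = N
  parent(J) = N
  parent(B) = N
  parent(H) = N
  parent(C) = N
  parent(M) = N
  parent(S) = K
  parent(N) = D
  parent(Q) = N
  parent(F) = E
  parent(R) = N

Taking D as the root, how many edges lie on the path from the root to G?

D → N → C → G — 3 edges.

3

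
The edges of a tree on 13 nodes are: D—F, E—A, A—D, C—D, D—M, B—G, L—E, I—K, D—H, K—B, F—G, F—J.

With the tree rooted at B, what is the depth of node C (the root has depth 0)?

4

Climbing from C to the root: C → D → F → G → B. That's 4 steps.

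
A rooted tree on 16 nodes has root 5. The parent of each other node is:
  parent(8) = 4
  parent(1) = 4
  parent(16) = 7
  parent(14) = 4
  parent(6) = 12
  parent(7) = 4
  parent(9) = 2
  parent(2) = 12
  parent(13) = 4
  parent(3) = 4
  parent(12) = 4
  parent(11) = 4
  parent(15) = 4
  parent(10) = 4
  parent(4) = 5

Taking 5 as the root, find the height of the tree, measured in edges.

4

9 sits deepest: 5-4-12-2-9 — 4 edges from the root.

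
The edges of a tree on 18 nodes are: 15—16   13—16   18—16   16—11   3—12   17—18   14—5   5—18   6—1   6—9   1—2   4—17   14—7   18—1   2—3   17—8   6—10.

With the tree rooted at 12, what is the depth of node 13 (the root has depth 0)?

6

Path from 12 to 13: 12 – 3 – 2 – 1 – 18 – 16 – 13, which has 6 edges.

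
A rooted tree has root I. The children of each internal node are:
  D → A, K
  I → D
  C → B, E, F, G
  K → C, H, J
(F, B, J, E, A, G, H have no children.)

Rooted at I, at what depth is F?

Path from I to F: I – D – K – C – F, which has 4 edges.

4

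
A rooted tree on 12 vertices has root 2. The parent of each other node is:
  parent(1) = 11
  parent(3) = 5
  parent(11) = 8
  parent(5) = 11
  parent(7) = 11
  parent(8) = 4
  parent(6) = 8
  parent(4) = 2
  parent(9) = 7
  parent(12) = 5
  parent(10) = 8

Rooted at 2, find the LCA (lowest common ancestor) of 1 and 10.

8

1's ancestor chain is 1, 11, 8, 4, 2 and 10's is 10, 8, 4, 2; they first meet at 8.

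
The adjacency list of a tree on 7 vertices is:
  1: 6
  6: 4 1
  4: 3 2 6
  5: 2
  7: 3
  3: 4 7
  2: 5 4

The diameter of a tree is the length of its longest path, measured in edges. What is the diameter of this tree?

4

BFS from 1 reaches 5 last, at distance 4; BFS from 5 confirms no node is farther.
Path: 1 - 6 - 4 - 2 - 5.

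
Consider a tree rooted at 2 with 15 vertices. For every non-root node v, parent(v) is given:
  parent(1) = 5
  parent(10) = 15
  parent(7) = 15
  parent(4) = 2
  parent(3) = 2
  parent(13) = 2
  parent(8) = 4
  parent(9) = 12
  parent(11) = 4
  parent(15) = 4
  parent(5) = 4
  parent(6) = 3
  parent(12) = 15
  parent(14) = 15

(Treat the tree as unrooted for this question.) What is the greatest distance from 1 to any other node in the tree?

5

The node farthest from 1 is 9 (6 also at distance 5), via 1-5-4-15-12-9 — 5 edges.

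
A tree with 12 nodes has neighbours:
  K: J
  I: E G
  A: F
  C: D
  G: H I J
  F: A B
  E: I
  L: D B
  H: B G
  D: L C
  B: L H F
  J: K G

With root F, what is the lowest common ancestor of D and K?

B

Ancestors of D (toward the root): D, L, B, F.
Ancestors of K: K, J, G, H, B, F.
The deepest node appearing in both lists is B.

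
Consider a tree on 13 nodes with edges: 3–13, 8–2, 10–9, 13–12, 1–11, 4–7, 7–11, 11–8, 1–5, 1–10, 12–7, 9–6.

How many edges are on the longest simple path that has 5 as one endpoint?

A farthest node from 5 is 3.
The path 5 – 1 – 11 – 7 – 12 – 13 – 3 has 6 edges.

6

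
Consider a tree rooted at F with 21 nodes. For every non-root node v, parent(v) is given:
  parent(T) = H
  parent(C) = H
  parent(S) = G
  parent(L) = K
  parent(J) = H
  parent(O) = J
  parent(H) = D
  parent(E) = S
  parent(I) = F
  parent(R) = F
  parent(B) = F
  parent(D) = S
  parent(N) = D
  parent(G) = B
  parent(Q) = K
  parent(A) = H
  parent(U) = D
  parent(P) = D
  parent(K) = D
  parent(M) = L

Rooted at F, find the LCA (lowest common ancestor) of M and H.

Path M→root: M L K D S G B F; path H→root: H D S G B F.
First common node: D.

D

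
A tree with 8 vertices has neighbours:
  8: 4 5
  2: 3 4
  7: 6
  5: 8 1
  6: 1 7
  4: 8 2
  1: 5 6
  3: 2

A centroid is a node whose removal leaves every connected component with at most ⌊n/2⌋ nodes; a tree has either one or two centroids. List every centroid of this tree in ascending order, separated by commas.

5, 8

If 5 is removed the pieces have sizes 4, 3, all ≤ ⌊8/2⌋ = 4.
Its neighbour 8 also leaves a largest component of size 4, so both are centroids.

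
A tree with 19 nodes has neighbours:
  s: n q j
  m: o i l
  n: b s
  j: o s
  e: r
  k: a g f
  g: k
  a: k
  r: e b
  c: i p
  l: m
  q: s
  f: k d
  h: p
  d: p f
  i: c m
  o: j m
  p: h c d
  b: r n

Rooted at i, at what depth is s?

Climbing from s to the root: s–j–o–m–i. That's 4 steps.

4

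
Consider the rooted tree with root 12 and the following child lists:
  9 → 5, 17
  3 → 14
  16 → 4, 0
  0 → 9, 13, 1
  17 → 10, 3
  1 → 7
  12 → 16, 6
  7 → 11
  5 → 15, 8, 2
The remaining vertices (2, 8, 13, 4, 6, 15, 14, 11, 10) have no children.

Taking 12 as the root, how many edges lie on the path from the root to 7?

4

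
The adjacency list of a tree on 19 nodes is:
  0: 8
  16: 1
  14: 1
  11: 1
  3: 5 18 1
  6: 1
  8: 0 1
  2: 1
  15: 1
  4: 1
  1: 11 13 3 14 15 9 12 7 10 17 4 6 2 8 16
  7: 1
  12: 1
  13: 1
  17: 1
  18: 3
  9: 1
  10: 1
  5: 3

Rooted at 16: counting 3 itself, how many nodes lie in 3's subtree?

3

3's subtree: {3, 18, 5}, size 3.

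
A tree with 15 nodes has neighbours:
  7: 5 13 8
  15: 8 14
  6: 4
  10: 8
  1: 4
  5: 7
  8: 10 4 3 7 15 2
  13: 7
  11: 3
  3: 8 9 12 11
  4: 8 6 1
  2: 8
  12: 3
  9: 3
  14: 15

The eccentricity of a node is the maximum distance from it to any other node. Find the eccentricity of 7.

3

A farthest node from 7 is 11 (1, 6, 9, 12, 14 also at distance 3).
The path 7-8-3-11 has 3 edges.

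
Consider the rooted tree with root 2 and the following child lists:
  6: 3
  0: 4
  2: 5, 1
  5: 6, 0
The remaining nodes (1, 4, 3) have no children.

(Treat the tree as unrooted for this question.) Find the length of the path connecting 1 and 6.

3

Walking from 1: 1 - 2 - 5 - 6. Length 3.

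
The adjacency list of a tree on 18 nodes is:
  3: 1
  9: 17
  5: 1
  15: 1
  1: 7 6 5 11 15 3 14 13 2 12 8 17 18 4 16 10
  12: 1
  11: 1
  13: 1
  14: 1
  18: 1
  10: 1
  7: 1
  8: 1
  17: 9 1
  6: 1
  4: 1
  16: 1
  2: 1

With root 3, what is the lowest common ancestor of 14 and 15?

Ancestors of 14 (toward the root): 14, 1, 3.
Ancestors of 15: 15, 1, 3.
The deepest node appearing in both lists is 1.

1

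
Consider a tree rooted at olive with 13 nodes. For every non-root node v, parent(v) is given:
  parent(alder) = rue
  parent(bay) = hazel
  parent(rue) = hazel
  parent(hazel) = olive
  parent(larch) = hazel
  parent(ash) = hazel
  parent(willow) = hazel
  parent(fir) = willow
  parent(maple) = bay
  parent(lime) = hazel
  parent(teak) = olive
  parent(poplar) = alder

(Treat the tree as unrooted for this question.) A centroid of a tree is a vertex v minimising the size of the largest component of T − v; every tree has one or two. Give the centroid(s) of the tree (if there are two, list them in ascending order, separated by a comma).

If hazel is removed the pieces have sizes 3, 2, 2, 2, 1, 1, 1, all ≤ ⌊13/2⌋ = 6.
No neighbour of hazel does as well, so hazel is the unique centroid.

hazel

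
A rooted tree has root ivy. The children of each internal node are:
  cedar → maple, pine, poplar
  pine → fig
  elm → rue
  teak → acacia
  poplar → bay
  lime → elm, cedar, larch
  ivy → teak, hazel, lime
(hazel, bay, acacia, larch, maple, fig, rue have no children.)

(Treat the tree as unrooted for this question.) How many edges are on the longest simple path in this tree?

A longest path is fig – pine – cedar – lime – ivy – teak – acacia, with 6 edges.

6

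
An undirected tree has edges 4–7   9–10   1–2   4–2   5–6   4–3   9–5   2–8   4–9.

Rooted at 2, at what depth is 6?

4

Climbing from 6 to the root: 6 – 5 – 9 – 4 – 2. That's 4 steps.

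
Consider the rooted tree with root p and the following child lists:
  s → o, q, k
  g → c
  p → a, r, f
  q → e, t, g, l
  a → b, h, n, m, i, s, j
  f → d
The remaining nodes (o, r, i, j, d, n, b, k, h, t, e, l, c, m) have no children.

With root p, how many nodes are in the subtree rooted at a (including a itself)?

Descendants of a (including itself): a, s, m, h, b, i, j, n, q, k, o, g, e, l, t, c. That's 16.

16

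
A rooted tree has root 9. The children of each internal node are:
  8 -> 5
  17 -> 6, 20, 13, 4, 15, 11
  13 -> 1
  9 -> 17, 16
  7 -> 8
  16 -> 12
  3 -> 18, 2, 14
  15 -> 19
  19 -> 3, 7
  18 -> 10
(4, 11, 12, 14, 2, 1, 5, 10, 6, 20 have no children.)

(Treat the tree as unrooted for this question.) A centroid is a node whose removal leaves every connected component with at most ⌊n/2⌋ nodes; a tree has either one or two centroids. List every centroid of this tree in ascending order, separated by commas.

15, 17

Delete 17: the remaining components have sizes 10, 3, 2, 1, 1, 1, 1. Max 10 ≤ 10, so 17 is a centroid.
15 is adjacent to 17 and is also a centroid (the largest component after removing it is likewise 10).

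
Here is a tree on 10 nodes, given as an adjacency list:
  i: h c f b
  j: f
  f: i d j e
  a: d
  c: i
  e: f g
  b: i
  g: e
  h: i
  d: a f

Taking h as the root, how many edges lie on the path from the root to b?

2

Path from h to b: h → i → b, which has 2 edges.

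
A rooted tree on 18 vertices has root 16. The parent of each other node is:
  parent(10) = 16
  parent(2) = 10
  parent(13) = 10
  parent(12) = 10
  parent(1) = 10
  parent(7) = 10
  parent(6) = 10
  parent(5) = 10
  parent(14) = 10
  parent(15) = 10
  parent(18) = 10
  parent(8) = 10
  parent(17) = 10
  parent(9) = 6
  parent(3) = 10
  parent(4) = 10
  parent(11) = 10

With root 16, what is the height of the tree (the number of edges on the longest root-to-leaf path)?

3

A deepest node is 9, reached by 16–10–6–9.
That path has 3 edges, so the height is 3.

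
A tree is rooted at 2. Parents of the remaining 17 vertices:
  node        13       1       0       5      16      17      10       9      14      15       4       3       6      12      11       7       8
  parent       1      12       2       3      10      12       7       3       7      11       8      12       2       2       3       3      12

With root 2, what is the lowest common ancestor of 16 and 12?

12

Ancestors of 16 (toward the root): 16, 10, 7, 3, 12, 2.
Ancestors of 12: 12, 2.
The deepest node appearing in both lists is 12.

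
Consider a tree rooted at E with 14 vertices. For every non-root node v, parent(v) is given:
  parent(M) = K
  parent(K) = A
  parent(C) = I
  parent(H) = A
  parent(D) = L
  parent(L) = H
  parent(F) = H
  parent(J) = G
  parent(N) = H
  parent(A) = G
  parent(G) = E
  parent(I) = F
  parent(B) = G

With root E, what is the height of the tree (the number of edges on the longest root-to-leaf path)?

C sits deepest: E – G – A – H – F – I – C — 6 edges from the root.

6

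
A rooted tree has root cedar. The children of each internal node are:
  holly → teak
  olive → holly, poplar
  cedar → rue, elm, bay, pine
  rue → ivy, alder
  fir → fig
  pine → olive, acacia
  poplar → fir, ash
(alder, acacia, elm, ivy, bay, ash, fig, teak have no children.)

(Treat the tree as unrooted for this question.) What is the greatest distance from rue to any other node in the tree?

6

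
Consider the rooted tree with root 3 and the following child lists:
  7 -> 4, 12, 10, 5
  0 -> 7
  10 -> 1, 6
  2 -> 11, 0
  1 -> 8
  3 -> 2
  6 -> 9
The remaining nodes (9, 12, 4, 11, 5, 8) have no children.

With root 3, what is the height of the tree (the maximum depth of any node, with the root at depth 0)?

6

8 sits deepest: 3–2–0–7–10–1–8 — 6 edges from the root.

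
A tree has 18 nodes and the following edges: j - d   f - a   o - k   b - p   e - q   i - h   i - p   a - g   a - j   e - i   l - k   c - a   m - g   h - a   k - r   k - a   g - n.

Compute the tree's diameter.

6

Starting from m, a farthest node is q at distance 6.
One longest path: m - g - a - h - i - e - q.
So the diameter is 6.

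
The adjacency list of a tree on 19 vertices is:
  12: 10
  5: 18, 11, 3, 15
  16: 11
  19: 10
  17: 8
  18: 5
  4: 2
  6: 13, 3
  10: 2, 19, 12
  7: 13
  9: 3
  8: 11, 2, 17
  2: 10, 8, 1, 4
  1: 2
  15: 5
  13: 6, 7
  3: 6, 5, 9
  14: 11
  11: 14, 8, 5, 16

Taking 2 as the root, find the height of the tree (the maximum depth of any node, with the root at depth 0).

7 sits deepest: 2 → 8 → 11 → 5 → 3 → 6 → 13 → 7 — 7 edges from the root.

7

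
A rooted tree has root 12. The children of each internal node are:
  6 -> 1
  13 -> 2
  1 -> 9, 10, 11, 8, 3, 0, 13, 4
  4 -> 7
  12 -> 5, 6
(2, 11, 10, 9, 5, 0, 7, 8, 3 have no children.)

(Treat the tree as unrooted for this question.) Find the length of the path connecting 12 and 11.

3

12–6–1–11: 3 edges.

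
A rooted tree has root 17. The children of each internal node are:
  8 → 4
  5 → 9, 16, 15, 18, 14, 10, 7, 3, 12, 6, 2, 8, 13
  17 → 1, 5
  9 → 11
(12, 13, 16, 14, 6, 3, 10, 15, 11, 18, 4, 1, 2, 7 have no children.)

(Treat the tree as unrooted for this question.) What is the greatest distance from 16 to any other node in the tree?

A farthest node from 16 is 4 (11, 1 also at distance 3).
The path 16-5-8-4 has 3 edges.

3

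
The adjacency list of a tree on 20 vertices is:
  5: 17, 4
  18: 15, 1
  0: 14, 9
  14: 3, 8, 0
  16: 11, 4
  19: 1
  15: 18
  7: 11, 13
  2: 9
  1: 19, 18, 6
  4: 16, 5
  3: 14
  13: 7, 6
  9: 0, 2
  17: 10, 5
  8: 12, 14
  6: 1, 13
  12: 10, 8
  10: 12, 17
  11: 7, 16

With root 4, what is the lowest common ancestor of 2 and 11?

Ancestors of 2 (toward the root): 2, 9, 0, 14, 8, 12, 10, 17, 5, 4.
Ancestors of 11: 11, 16, 4.
The deepest node appearing in both lists is 4.

4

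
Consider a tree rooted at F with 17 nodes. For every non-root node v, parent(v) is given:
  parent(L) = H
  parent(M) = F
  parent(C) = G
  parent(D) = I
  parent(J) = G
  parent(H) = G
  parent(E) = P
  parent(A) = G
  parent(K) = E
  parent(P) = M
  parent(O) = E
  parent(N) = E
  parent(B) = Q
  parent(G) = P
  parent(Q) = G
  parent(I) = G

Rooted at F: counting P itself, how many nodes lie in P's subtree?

15

P's subtree: {P, G, E, Q, I, H, A, J, C, O, N, K, B, D, L}, size 15.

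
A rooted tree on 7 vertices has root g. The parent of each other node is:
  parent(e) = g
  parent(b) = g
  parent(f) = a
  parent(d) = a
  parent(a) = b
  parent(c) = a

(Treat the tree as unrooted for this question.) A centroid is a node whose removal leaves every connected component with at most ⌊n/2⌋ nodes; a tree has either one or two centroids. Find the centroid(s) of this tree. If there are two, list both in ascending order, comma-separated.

Delete a: the remaining components have sizes 3, 1, 1, 1. Max 3 ≤ 3, so a is a centroid.
Every other node leaves some component of size > 3, so the centroid is unique.

a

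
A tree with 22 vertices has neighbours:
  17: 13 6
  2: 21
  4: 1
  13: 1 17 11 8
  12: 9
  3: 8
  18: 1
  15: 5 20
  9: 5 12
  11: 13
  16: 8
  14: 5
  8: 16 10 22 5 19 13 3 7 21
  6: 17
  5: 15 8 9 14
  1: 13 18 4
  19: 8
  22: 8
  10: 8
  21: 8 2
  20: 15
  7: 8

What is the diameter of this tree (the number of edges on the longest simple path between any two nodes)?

6

A longest path is 20-15-5-8-13-1-18, with 6 edges.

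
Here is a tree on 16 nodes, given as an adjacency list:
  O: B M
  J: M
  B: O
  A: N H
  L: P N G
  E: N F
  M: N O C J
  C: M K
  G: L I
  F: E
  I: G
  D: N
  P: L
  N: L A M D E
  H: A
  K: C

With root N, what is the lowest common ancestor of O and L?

N

Path O→root: O M N; path L→root: L N.
First common node: N.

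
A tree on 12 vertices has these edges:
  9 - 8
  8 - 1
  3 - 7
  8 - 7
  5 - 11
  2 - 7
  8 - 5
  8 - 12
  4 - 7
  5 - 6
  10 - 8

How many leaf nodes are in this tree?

9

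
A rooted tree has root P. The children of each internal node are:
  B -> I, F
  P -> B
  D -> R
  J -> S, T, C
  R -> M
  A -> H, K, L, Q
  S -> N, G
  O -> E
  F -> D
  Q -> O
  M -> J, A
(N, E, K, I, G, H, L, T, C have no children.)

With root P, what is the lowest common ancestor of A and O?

A

Ancestors of A (toward the root): A, M, R, D, F, B, P.
Ancestors of O: O, Q, A, M, R, D, F, B, P.
The deepest node appearing in both lists is A.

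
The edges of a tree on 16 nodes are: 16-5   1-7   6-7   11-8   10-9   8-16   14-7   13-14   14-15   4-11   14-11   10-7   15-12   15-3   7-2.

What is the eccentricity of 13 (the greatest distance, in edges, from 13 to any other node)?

5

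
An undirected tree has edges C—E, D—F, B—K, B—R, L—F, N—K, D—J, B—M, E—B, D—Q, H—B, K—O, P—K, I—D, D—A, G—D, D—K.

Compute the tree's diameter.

A longest path is L – F – D – K – B – E – C, with 6 edges.

6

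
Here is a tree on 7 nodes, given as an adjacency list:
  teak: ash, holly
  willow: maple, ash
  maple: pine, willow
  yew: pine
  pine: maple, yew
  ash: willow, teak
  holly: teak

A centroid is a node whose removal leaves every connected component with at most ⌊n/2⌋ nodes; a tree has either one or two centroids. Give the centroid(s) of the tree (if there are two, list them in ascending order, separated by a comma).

Removing willow splits the tree into components of sizes 3, 3; the largest is 3 ≤ ⌊7/2⌋ = 3.
Every other node leaves some component of size > 3, so the centroid is unique.

willow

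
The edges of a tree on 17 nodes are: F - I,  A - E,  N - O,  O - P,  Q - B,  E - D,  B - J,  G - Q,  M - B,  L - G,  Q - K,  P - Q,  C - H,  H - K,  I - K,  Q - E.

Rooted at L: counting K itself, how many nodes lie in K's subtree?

5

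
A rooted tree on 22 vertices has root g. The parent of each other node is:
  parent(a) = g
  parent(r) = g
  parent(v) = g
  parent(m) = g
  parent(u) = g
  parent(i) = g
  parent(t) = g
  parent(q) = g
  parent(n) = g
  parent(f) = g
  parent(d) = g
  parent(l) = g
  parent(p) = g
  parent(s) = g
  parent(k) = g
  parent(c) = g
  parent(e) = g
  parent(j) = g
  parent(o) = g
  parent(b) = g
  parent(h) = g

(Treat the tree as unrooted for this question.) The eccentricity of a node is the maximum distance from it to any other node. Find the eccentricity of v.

2

A farthest node from v is t (u, l, q, b, f, j, e, r, n, h, p, m, s, a, c, d, k, o, i also at distance 2).
The path v–g–t has 2 edges.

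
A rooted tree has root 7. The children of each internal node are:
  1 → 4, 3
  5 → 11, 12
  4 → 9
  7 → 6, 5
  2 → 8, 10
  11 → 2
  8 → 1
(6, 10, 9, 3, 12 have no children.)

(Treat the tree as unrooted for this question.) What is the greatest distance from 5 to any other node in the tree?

The node farthest from 5 is 9, via 5–11–2–8–1–4–9 — 6 edges.

6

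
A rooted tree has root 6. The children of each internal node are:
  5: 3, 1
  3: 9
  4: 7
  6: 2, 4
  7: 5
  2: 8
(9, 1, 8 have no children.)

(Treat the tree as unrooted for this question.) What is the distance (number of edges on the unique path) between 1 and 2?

5

The path is 1–5–7–4–6–2, which has 5 edges.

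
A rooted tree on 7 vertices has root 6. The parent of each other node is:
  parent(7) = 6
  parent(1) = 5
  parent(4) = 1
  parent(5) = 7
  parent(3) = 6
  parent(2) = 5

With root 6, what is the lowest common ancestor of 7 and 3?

6

7's ancestor chain is 7, 6 and 3's is 3, 6; they first meet at 6.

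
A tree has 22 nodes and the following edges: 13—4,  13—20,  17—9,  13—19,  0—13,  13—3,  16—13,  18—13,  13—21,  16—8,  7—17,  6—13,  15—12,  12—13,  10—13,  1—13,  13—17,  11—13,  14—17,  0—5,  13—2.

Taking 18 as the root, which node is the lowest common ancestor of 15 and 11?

13

Ancestors of 15 (toward the root): 15, 12, 13, 18.
Ancestors of 11: 11, 13, 18.
The deepest node appearing in both lists is 13.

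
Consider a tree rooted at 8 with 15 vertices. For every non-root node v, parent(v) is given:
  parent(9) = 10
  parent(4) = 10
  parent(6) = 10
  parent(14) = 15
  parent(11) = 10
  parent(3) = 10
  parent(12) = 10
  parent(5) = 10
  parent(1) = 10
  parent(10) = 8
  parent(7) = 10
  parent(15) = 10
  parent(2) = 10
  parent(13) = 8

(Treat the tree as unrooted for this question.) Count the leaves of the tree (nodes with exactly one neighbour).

The leaves are 1, 2, 3, 4, 5, 6, 7, 9, 11, 12, 13, 14.
That is 12 leaves.

12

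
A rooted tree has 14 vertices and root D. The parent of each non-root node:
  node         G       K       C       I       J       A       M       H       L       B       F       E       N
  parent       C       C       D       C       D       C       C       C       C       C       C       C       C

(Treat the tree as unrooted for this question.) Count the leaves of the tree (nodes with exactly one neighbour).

12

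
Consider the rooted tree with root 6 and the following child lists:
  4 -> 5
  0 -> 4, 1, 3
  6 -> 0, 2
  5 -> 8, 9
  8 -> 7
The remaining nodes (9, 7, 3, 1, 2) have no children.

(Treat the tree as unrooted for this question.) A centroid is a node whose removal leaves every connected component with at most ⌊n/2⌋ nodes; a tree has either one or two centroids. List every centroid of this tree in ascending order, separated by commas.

If 0 is removed the pieces have sizes 5, 2, 1, 1, all ≤ ⌊10/2⌋ = 5.
Its neighbour 4 also leaves a largest component of size 5, so both are centroids.

0, 4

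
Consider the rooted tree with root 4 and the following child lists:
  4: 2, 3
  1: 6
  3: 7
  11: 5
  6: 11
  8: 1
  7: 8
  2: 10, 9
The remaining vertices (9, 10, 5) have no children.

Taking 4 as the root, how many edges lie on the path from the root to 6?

Climbing from 6 to the root: 6–1–8–7–3–4. That's 5 steps.

5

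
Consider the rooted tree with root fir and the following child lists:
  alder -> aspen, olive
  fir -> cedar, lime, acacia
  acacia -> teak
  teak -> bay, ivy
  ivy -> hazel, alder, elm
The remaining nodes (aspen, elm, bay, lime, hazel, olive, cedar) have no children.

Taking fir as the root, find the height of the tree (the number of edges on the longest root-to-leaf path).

5

A deepest node is olive, reached by fir → acacia → teak → ivy → alder → olive.
That path has 5 edges, so the height is 5.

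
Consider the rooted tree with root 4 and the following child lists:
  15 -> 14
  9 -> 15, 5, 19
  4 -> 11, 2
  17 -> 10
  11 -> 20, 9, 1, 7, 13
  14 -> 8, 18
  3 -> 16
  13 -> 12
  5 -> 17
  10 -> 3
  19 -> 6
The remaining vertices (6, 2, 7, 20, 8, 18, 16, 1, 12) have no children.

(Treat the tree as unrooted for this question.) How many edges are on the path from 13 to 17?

4

Walking from 13: 13–11–9–5–17. Length 4.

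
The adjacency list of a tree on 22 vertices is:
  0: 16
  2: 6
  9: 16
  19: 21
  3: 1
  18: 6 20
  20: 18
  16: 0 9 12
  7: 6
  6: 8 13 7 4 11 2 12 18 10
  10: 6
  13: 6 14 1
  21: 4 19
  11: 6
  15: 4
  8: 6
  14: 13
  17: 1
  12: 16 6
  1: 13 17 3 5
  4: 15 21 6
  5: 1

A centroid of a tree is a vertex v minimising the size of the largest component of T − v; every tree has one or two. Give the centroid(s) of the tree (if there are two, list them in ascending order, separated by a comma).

Removing 6 splits the tree into components of sizes 6, 4, 4, 2, 1, 1, 1, 1, 1; the largest is 6 ≤ ⌊22/2⌋ = 11.
No neighbour of 6 does as well, so 6 is the unique centroid.

6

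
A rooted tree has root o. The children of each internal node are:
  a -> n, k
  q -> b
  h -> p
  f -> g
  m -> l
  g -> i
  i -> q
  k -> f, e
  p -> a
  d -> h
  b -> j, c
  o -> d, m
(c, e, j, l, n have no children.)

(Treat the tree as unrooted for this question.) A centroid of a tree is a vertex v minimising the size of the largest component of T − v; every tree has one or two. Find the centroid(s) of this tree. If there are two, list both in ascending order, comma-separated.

k

Removing k splits the tree into components of sizes 8, 7, 1; the largest is 8 ≤ ⌊17/2⌋ = 8.
No neighbour of k does as well, so k is the unique centroid.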